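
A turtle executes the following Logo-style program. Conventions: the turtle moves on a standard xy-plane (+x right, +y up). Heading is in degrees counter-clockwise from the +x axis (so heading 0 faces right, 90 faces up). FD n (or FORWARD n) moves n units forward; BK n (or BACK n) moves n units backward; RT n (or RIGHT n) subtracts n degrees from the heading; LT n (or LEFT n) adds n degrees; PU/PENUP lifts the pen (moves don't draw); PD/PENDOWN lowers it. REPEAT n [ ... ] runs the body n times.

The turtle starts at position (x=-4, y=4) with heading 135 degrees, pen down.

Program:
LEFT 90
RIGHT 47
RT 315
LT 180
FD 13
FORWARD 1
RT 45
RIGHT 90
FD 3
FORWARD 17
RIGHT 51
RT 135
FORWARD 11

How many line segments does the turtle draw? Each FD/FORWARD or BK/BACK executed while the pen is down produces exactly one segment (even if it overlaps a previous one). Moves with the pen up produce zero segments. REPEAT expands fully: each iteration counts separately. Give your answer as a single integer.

Answer: 5

Derivation:
Executing turtle program step by step:
Start: pos=(-4,4), heading=135, pen down
LT 90: heading 135 -> 225
RT 47: heading 225 -> 178
RT 315: heading 178 -> 223
LT 180: heading 223 -> 43
FD 13: (-4,4) -> (5.508,12.866) [heading=43, draw]
FD 1: (5.508,12.866) -> (6.239,13.548) [heading=43, draw]
RT 45: heading 43 -> 358
RT 90: heading 358 -> 268
FD 3: (6.239,13.548) -> (6.134,10.55) [heading=268, draw]
FD 17: (6.134,10.55) -> (5.541,-6.44) [heading=268, draw]
RT 51: heading 268 -> 217
RT 135: heading 217 -> 82
FD 11: (5.541,-6.44) -> (7.072,4.453) [heading=82, draw]
Final: pos=(7.072,4.453), heading=82, 5 segment(s) drawn
Segments drawn: 5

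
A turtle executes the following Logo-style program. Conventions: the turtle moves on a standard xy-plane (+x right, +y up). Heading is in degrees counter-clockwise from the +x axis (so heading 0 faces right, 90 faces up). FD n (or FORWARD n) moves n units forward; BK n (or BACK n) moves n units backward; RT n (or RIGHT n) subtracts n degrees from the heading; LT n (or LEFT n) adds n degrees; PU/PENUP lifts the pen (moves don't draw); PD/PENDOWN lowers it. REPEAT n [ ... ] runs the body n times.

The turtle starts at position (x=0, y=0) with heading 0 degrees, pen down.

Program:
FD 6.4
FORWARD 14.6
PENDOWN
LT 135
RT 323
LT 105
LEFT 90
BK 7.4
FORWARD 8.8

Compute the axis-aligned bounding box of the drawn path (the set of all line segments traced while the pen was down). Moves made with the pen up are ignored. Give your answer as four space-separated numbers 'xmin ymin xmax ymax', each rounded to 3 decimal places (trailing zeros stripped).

Answer: 0 -0.902 22.39 0.171

Derivation:
Executing turtle program step by step:
Start: pos=(0,0), heading=0, pen down
FD 6.4: (0,0) -> (6.4,0) [heading=0, draw]
FD 14.6: (6.4,0) -> (21,0) [heading=0, draw]
PD: pen down
LT 135: heading 0 -> 135
RT 323: heading 135 -> 172
LT 105: heading 172 -> 277
LT 90: heading 277 -> 7
BK 7.4: (21,0) -> (13.655,-0.902) [heading=7, draw]
FD 8.8: (13.655,-0.902) -> (22.39,0.171) [heading=7, draw]
Final: pos=(22.39,0.171), heading=7, 4 segment(s) drawn

Segment endpoints: x in {0, 6.4, 13.655, 21, 22.39}, y in {-0.902, 0, 0.171}
xmin=0, ymin=-0.902, xmax=22.39, ymax=0.171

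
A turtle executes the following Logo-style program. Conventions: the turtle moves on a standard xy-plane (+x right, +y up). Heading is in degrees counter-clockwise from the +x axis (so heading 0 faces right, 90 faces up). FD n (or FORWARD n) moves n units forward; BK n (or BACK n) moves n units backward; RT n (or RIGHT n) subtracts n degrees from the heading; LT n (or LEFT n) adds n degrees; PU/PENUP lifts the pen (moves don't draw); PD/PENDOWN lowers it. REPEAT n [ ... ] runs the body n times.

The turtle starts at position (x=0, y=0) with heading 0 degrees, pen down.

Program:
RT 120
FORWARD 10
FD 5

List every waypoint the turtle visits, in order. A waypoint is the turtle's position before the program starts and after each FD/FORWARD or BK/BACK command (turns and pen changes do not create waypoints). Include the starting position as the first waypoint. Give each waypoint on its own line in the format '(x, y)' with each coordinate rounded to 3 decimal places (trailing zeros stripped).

Answer: (0, 0)
(-5, -8.66)
(-7.5, -12.99)

Derivation:
Executing turtle program step by step:
Start: pos=(0,0), heading=0, pen down
RT 120: heading 0 -> 240
FD 10: (0,0) -> (-5,-8.66) [heading=240, draw]
FD 5: (-5,-8.66) -> (-7.5,-12.99) [heading=240, draw]
Final: pos=(-7.5,-12.99), heading=240, 2 segment(s) drawn
Waypoints (3 total):
(0, 0)
(-5, -8.66)
(-7.5, -12.99)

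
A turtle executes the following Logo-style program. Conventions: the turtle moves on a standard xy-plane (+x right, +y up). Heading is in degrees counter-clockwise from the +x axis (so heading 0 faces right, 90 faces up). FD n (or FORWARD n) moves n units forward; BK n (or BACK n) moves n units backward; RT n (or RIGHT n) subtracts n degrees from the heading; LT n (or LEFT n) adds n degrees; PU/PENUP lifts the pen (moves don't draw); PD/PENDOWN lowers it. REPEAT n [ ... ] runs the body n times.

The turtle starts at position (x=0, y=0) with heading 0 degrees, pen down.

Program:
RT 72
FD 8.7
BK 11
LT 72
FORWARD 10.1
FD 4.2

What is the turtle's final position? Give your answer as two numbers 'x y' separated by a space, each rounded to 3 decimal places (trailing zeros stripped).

Answer: 13.589 2.187

Derivation:
Executing turtle program step by step:
Start: pos=(0,0), heading=0, pen down
RT 72: heading 0 -> 288
FD 8.7: (0,0) -> (2.688,-8.274) [heading=288, draw]
BK 11: (2.688,-8.274) -> (-0.711,2.187) [heading=288, draw]
LT 72: heading 288 -> 0
FD 10.1: (-0.711,2.187) -> (9.389,2.187) [heading=0, draw]
FD 4.2: (9.389,2.187) -> (13.589,2.187) [heading=0, draw]
Final: pos=(13.589,2.187), heading=0, 4 segment(s) drawn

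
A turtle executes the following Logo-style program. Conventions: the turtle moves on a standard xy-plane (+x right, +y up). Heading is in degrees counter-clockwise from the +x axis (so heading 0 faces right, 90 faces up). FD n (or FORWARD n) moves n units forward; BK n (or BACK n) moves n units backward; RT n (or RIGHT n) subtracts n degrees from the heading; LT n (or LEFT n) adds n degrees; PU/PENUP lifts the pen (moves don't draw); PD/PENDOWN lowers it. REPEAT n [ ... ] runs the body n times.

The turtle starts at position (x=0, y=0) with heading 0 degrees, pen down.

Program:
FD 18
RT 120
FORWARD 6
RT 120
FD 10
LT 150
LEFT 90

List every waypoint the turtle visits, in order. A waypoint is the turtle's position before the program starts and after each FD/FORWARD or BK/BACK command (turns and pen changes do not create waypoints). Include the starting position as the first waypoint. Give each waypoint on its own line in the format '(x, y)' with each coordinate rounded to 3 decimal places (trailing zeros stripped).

Executing turtle program step by step:
Start: pos=(0,0), heading=0, pen down
FD 18: (0,0) -> (18,0) [heading=0, draw]
RT 120: heading 0 -> 240
FD 6: (18,0) -> (15,-5.196) [heading=240, draw]
RT 120: heading 240 -> 120
FD 10: (15,-5.196) -> (10,3.464) [heading=120, draw]
LT 150: heading 120 -> 270
LT 90: heading 270 -> 0
Final: pos=(10,3.464), heading=0, 3 segment(s) drawn
Waypoints (4 total):
(0, 0)
(18, 0)
(15, -5.196)
(10, 3.464)

Answer: (0, 0)
(18, 0)
(15, -5.196)
(10, 3.464)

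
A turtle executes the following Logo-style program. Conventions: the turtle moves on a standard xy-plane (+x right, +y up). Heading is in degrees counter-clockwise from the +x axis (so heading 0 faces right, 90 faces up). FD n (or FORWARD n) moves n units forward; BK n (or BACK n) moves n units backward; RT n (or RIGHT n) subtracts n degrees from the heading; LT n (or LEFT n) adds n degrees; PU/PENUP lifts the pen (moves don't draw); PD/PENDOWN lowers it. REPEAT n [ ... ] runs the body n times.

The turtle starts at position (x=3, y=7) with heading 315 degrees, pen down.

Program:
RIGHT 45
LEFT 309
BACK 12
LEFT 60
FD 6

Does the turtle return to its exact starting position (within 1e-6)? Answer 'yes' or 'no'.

Answer: no

Derivation:
Executing turtle program step by step:
Start: pos=(3,7), heading=315, pen down
RT 45: heading 315 -> 270
LT 309: heading 270 -> 219
BK 12: (3,7) -> (12.326,14.552) [heading=219, draw]
LT 60: heading 219 -> 279
FD 6: (12.326,14.552) -> (13.264,8.626) [heading=279, draw]
Final: pos=(13.264,8.626), heading=279, 2 segment(s) drawn

Start position: (3, 7)
Final position: (13.264, 8.626)
Distance = 10.392; >= 1e-6 -> NOT closed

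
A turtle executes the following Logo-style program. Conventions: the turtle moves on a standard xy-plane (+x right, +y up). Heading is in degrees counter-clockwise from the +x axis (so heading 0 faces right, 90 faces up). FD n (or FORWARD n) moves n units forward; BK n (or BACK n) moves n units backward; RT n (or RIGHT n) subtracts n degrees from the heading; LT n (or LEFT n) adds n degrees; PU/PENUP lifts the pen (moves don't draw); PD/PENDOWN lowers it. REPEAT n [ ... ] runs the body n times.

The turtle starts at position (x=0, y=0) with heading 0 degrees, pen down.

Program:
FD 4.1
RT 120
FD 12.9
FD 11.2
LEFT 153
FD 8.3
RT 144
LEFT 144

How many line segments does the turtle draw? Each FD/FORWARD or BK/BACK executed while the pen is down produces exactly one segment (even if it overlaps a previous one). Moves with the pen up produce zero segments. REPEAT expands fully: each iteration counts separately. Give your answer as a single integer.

Answer: 4

Derivation:
Executing turtle program step by step:
Start: pos=(0,0), heading=0, pen down
FD 4.1: (0,0) -> (4.1,0) [heading=0, draw]
RT 120: heading 0 -> 240
FD 12.9: (4.1,0) -> (-2.35,-11.172) [heading=240, draw]
FD 11.2: (-2.35,-11.172) -> (-7.95,-20.871) [heading=240, draw]
LT 153: heading 240 -> 33
FD 8.3: (-7.95,-20.871) -> (-0.989,-16.351) [heading=33, draw]
RT 144: heading 33 -> 249
LT 144: heading 249 -> 33
Final: pos=(-0.989,-16.351), heading=33, 4 segment(s) drawn
Segments drawn: 4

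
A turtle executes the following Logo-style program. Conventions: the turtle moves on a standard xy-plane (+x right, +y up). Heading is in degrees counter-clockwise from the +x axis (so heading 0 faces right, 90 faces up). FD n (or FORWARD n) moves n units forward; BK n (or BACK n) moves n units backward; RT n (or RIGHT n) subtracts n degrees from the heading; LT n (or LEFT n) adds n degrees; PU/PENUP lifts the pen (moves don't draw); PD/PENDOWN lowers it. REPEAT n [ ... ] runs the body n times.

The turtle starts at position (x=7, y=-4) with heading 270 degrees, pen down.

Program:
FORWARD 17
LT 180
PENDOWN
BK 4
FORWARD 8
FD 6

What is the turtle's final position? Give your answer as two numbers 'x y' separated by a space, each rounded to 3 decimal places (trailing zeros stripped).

Answer: 7 -11

Derivation:
Executing turtle program step by step:
Start: pos=(7,-4), heading=270, pen down
FD 17: (7,-4) -> (7,-21) [heading=270, draw]
LT 180: heading 270 -> 90
PD: pen down
BK 4: (7,-21) -> (7,-25) [heading=90, draw]
FD 8: (7,-25) -> (7,-17) [heading=90, draw]
FD 6: (7,-17) -> (7,-11) [heading=90, draw]
Final: pos=(7,-11), heading=90, 4 segment(s) drawn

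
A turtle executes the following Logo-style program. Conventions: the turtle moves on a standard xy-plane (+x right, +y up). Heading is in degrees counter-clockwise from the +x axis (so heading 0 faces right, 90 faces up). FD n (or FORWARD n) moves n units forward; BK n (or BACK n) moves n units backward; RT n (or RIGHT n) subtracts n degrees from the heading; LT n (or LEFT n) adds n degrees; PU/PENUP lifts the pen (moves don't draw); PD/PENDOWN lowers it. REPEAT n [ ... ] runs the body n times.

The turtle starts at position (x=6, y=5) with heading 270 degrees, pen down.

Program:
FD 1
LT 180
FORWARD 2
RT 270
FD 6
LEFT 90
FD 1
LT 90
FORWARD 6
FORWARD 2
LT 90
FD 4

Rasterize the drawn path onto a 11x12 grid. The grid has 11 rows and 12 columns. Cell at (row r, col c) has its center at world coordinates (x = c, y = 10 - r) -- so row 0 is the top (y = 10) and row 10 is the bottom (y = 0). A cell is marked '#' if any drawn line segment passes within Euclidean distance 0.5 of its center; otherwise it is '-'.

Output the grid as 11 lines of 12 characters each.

Answer: ------------
--------#---
--------#---
--------#---
#######-#---
#########---
------#-----
------------
------------
------------
------------

Derivation:
Segment 0: (6,5) -> (6,4)
Segment 1: (6,4) -> (6,6)
Segment 2: (6,6) -> (0,6)
Segment 3: (0,6) -> (0,5)
Segment 4: (0,5) -> (6,5)
Segment 5: (6,5) -> (8,5)
Segment 6: (8,5) -> (8,9)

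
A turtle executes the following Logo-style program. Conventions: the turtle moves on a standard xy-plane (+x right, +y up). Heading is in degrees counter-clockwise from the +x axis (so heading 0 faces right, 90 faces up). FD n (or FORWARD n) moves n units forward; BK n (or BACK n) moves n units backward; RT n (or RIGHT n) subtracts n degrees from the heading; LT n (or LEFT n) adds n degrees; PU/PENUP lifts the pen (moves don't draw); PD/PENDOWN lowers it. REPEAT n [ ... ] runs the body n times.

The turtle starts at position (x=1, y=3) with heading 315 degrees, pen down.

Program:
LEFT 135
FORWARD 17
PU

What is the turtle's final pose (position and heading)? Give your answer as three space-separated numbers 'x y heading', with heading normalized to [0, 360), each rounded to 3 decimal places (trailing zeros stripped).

Executing turtle program step by step:
Start: pos=(1,3), heading=315, pen down
LT 135: heading 315 -> 90
FD 17: (1,3) -> (1,20) [heading=90, draw]
PU: pen up
Final: pos=(1,20), heading=90, 1 segment(s) drawn

Answer: 1 20 90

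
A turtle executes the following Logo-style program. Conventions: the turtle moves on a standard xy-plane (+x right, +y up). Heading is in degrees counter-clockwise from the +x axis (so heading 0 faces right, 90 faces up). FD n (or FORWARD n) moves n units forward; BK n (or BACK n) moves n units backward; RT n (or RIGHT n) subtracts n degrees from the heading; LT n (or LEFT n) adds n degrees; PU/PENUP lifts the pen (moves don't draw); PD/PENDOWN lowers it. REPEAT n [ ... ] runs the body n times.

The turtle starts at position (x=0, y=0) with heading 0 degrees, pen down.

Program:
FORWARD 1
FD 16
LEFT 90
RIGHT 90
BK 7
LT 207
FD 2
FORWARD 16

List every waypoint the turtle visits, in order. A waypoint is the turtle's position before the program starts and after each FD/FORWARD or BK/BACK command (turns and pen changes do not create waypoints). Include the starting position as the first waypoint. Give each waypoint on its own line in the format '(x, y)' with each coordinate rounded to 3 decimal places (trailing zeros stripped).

Answer: (0, 0)
(1, 0)
(17, 0)
(10, 0)
(8.218, -0.908)
(-6.038, -8.172)

Derivation:
Executing turtle program step by step:
Start: pos=(0,0), heading=0, pen down
FD 1: (0,0) -> (1,0) [heading=0, draw]
FD 16: (1,0) -> (17,0) [heading=0, draw]
LT 90: heading 0 -> 90
RT 90: heading 90 -> 0
BK 7: (17,0) -> (10,0) [heading=0, draw]
LT 207: heading 0 -> 207
FD 2: (10,0) -> (8.218,-0.908) [heading=207, draw]
FD 16: (8.218,-0.908) -> (-6.038,-8.172) [heading=207, draw]
Final: pos=(-6.038,-8.172), heading=207, 5 segment(s) drawn
Waypoints (6 total):
(0, 0)
(1, 0)
(17, 0)
(10, 0)
(8.218, -0.908)
(-6.038, -8.172)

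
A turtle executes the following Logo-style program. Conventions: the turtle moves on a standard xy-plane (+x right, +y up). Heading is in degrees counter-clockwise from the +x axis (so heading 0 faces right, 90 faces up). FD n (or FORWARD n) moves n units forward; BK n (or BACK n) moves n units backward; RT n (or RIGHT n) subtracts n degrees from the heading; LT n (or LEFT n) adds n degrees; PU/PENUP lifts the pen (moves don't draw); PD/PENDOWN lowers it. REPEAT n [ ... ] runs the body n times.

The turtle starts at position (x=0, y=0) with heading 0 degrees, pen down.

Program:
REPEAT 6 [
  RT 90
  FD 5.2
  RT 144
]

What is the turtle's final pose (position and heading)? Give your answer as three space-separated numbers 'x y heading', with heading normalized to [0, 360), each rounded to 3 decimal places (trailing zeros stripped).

Executing turtle program step by step:
Start: pos=(0,0), heading=0, pen down
REPEAT 6 [
  -- iteration 1/6 --
  RT 90: heading 0 -> 270
  FD 5.2: (0,0) -> (0,-5.2) [heading=270, draw]
  RT 144: heading 270 -> 126
  -- iteration 2/6 --
  RT 90: heading 126 -> 36
  FD 5.2: (0,-5.2) -> (4.207,-2.144) [heading=36, draw]
  RT 144: heading 36 -> 252
  -- iteration 3/6 --
  RT 90: heading 252 -> 162
  FD 5.2: (4.207,-2.144) -> (-0.739,-0.537) [heading=162, draw]
  RT 144: heading 162 -> 18
  -- iteration 4/6 --
  RT 90: heading 18 -> 288
  FD 5.2: (-0.739,-0.537) -> (0.868,-5.482) [heading=288, draw]
  RT 144: heading 288 -> 144
  -- iteration 5/6 --
  RT 90: heading 144 -> 54
  FD 5.2: (0.868,-5.482) -> (3.925,-1.275) [heading=54, draw]
  RT 144: heading 54 -> 270
  -- iteration 6/6 --
  RT 90: heading 270 -> 180
  FD 5.2: (3.925,-1.275) -> (-1.275,-1.275) [heading=180, draw]
  RT 144: heading 180 -> 36
]
Final: pos=(-1.275,-1.275), heading=36, 6 segment(s) drawn

Answer: -1.275 -1.275 36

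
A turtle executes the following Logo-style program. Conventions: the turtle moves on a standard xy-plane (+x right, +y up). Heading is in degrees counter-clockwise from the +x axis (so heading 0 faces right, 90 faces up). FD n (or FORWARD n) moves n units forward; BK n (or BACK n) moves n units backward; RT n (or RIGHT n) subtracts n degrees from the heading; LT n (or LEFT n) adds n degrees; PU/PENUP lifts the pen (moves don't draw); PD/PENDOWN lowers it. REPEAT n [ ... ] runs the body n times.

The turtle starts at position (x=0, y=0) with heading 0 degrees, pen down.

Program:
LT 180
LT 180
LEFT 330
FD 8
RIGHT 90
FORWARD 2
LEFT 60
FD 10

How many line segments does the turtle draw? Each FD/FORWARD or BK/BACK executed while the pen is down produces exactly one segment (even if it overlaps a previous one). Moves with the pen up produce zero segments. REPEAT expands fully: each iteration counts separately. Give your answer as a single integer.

Executing turtle program step by step:
Start: pos=(0,0), heading=0, pen down
LT 180: heading 0 -> 180
LT 180: heading 180 -> 0
LT 330: heading 0 -> 330
FD 8: (0,0) -> (6.928,-4) [heading=330, draw]
RT 90: heading 330 -> 240
FD 2: (6.928,-4) -> (5.928,-5.732) [heading=240, draw]
LT 60: heading 240 -> 300
FD 10: (5.928,-5.732) -> (10.928,-14.392) [heading=300, draw]
Final: pos=(10.928,-14.392), heading=300, 3 segment(s) drawn
Segments drawn: 3

Answer: 3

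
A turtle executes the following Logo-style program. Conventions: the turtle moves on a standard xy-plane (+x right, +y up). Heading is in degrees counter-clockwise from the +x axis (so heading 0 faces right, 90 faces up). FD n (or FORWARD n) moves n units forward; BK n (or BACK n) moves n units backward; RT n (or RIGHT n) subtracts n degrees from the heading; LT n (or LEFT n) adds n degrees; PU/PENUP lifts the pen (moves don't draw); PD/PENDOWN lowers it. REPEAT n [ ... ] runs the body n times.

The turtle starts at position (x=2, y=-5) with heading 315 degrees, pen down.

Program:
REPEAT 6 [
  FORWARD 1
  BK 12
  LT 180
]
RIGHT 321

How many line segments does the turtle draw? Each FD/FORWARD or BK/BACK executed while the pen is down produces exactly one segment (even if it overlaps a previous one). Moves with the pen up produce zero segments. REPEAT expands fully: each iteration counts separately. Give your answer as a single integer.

Answer: 12

Derivation:
Executing turtle program step by step:
Start: pos=(2,-5), heading=315, pen down
REPEAT 6 [
  -- iteration 1/6 --
  FD 1: (2,-5) -> (2.707,-5.707) [heading=315, draw]
  BK 12: (2.707,-5.707) -> (-5.778,2.778) [heading=315, draw]
  LT 180: heading 315 -> 135
  -- iteration 2/6 --
  FD 1: (-5.778,2.778) -> (-6.485,3.485) [heading=135, draw]
  BK 12: (-6.485,3.485) -> (2,-5) [heading=135, draw]
  LT 180: heading 135 -> 315
  -- iteration 3/6 --
  FD 1: (2,-5) -> (2.707,-5.707) [heading=315, draw]
  BK 12: (2.707,-5.707) -> (-5.778,2.778) [heading=315, draw]
  LT 180: heading 315 -> 135
  -- iteration 4/6 --
  FD 1: (-5.778,2.778) -> (-6.485,3.485) [heading=135, draw]
  BK 12: (-6.485,3.485) -> (2,-5) [heading=135, draw]
  LT 180: heading 135 -> 315
  -- iteration 5/6 --
  FD 1: (2,-5) -> (2.707,-5.707) [heading=315, draw]
  BK 12: (2.707,-5.707) -> (-5.778,2.778) [heading=315, draw]
  LT 180: heading 315 -> 135
  -- iteration 6/6 --
  FD 1: (-5.778,2.778) -> (-6.485,3.485) [heading=135, draw]
  BK 12: (-6.485,3.485) -> (2,-5) [heading=135, draw]
  LT 180: heading 135 -> 315
]
RT 321: heading 315 -> 354
Final: pos=(2,-5), heading=354, 12 segment(s) drawn
Segments drawn: 12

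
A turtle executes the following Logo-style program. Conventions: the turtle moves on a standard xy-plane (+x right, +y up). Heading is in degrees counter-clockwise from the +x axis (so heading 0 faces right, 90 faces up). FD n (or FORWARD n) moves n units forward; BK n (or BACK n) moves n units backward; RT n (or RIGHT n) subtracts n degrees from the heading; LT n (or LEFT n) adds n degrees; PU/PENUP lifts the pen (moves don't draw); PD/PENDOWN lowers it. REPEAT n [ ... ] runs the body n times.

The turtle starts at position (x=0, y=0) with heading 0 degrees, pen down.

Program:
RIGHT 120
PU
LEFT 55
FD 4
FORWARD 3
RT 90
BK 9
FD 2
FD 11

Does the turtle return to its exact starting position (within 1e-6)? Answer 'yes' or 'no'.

Executing turtle program step by step:
Start: pos=(0,0), heading=0, pen down
RT 120: heading 0 -> 240
PU: pen up
LT 55: heading 240 -> 295
FD 4: (0,0) -> (1.69,-3.625) [heading=295, move]
FD 3: (1.69,-3.625) -> (2.958,-6.344) [heading=295, move]
RT 90: heading 295 -> 205
BK 9: (2.958,-6.344) -> (11.115,-2.541) [heading=205, move]
FD 2: (11.115,-2.541) -> (9.302,-3.386) [heading=205, move]
FD 11: (9.302,-3.386) -> (-0.667,-8.035) [heading=205, move]
Final: pos=(-0.667,-8.035), heading=205, 0 segment(s) drawn

Start position: (0, 0)
Final position: (-0.667, -8.035)
Distance = 8.062; >= 1e-6 -> NOT closed

Answer: no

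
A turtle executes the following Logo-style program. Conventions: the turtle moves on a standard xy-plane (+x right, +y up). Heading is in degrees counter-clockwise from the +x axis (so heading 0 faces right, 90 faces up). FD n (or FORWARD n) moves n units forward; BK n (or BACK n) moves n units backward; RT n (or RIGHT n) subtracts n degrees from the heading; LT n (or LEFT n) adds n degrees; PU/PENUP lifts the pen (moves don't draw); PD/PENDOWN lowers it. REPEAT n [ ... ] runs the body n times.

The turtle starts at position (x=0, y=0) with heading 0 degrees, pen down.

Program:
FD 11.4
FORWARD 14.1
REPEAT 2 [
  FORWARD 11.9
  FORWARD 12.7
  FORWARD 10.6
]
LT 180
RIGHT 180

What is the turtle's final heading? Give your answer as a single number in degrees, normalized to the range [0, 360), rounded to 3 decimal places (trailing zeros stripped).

Executing turtle program step by step:
Start: pos=(0,0), heading=0, pen down
FD 11.4: (0,0) -> (11.4,0) [heading=0, draw]
FD 14.1: (11.4,0) -> (25.5,0) [heading=0, draw]
REPEAT 2 [
  -- iteration 1/2 --
  FD 11.9: (25.5,0) -> (37.4,0) [heading=0, draw]
  FD 12.7: (37.4,0) -> (50.1,0) [heading=0, draw]
  FD 10.6: (50.1,0) -> (60.7,0) [heading=0, draw]
  -- iteration 2/2 --
  FD 11.9: (60.7,0) -> (72.6,0) [heading=0, draw]
  FD 12.7: (72.6,0) -> (85.3,0) [heading=0, draw]
  FD 10.6: (85.3,0) -> (95.9,0) [heading=0, draw]
]
LT 180: heading 0 -> 180
RT 180: heading 180 -> 0
Final: pos=(95.9,0), heading=0, 8 segment(s) drawn

Answer: 0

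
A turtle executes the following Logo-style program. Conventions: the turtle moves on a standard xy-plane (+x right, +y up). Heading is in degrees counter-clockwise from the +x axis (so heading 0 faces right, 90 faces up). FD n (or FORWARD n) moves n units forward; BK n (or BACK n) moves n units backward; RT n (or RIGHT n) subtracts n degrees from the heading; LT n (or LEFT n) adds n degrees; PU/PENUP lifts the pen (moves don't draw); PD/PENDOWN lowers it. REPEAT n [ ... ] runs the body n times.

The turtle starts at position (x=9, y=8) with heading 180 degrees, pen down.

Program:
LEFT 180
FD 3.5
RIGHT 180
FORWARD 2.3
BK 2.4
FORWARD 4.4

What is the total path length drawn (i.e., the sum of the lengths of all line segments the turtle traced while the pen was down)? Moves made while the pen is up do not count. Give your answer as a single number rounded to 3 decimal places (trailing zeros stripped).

Executing turtle program step by step:
Start: pos=(9,8), heading=180, pen down
LT 180: heading 180 -> 0
FD 3.5: (9,8) -> (12.5,8) [heading=0, draw]
RT 180: heading 0 -> 180
FD 2.3: (12.5,8) -> (10.2,8) [heading=180, draw]
BK 2.4: (10.2,8) -> (12.6,8) [heading=180, draw]
FD 4.4: (12.6,8) -> (8.2,8) [heading=180, draw]
Final: pos=(8.2,8), heading=180, 4 segment(s) drawn

Segment lengths:
  seg 1: (9,8) -> (12.5,8), length = 3.5
  seg 2: (12.5,8) -> (10.2,8), length = 2.3
  seg 3: (10.2,8) -> (12.6,8), length = 2.4
  seg 4: (12.6,8) -> (8.2,8), length = 4.4
Total = 12.6

Answer: 12.6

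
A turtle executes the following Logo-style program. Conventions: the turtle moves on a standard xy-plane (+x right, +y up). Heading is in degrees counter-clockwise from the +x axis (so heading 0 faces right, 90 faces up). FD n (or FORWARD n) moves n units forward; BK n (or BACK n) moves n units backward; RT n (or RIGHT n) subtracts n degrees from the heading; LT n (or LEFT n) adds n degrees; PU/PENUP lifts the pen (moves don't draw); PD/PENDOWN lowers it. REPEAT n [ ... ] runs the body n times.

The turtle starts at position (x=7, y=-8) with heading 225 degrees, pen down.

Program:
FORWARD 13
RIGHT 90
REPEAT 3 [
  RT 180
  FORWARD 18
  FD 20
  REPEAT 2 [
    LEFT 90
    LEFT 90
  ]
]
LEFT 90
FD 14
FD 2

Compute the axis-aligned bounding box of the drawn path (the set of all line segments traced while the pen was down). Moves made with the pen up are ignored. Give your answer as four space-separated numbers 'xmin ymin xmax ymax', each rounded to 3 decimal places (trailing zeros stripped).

Executing turtle program step by step:
Start: pos=(7,-8), heading=225, pen down
FD 13: (7,-8) -> (-2.192,-17.192) [heading=225, draw]
RT 90: heading 225 -> 135
REPEAT 3 [
  -- iteration 1/3 --
  RT 180: heading 135 -> 315
  FD 18: (-2.192,-17.192) -> (10.536,-29.92) [heading=315, draw]
  FD 20: (10.536,-29.92) -> (24.678,-44.062) [heading=315, draw]
  REPEAT 2 [
    -- iteration 1/2 --
    LT 90: heading 315 -> 45
    LT 90: heading 45 -> 135
    -- iteration 2/2 --
    LT 90: heading 135 -> 225
    LT 90: heading 225 -> 315
  ]
  -- iteration 2/3 --
  RT 180: heading 315 -> 135
  FD 18: (24.678,-44.062) -> (11.95,-31.335) [heading=135, draw]
  FD 20: (11.95,-31.335) -> (-2.192,-17.192) [heading=135, draw]
  REPEAT 2 [
    -- iteration 1/2 --
    LT 90: heading 135 -> 225
    LT 90: heading 225 -> 315
    -- iteration 2/2 --
    LT 90: heading 315 -> 45
    LT 90: heading 45 -> 135
  ]
  -- iteration 3/3 --
  RT 180: heading 135 -> 315
  FD 18: (-2.192,-17.192) -> (10.536,-29.92) [heading=315, draw]
  FD 20: (10.536,-29.92) -> (24.678,-44.062) [heading=315, draw]
  REPEAT 2 [
    -- iteration 1/2 --
    LT 90: heading 315 -> 45
    LT 90: heading 45 -> 135
    -- iteration 2/2 --
    LT 90: heading 135 -> 225
    LT 90: heading 225 -> 315
  ]
]
LT 90: heading 315 -> 45
FD 14: (24.678,-44.062) -> (34.577,-34.163) [heading=45, draw]
FD 2: (34.577,-34.163) -> (35.991,-32.749) [heading=45, draw]
Final: pos=(35.991,-32.749), heading=45, 9 segment(s) drawn

Segment endpoints: x in {-2.192, -2.192, 7, 10.536, 10.536, 11.95, 24.678, 24.678, 34.577, 35.991}, y in {-44.062, -44.062, -34.163, -32.749, -31.335, -29.92, -17.192, -17.192, -8}
xmin=-2.192, ymin=-44.062, xmax=35.991, ymax=-8

Answer: -2.192 -44.062 35.991 -8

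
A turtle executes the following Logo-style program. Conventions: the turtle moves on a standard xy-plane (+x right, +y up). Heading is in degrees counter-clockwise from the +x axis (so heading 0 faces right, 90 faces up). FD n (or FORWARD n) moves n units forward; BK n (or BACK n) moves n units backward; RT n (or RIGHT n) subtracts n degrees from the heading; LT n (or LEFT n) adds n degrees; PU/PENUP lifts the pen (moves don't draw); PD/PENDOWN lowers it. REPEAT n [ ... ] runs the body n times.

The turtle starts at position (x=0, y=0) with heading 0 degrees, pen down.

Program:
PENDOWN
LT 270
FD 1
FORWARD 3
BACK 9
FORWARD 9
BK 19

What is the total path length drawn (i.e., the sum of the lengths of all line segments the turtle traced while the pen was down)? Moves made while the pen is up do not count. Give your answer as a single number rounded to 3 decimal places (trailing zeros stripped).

Executing turtle program step by step:
Start: pos=(0,0), heading=0, pen down
PD: pen down
LT 270: heading 0 -> 270
FD 1: (0,0) -> (0,-1) [heading=270, draw]
FD 3: (0,-1) -> (0,-4) [heading=270, draw]
BK 9: (0,-4) -> (0,5) [heading=270, draw]
FD 9: (0,5) -> (0,-4) [heading=270, draw]
BK 19: (0,-4) -> (0,15) [heading=270, draw]
Final: pos=(0,15), heading=270, 5 segment(s) drawn

Segment lengths:
  seg 1: (0,0) -> (0,-1), length = 1
  seg 2: (0,-1) -> (0,-4), length = 3
  seg 3: (0,-4) -> (0,5), length = 9
  seg 4: (0,5) -> (0,-4), length = 9
  seg 5: (0,-4) -> (0,15), length = 19
Total = 41

Answer: 41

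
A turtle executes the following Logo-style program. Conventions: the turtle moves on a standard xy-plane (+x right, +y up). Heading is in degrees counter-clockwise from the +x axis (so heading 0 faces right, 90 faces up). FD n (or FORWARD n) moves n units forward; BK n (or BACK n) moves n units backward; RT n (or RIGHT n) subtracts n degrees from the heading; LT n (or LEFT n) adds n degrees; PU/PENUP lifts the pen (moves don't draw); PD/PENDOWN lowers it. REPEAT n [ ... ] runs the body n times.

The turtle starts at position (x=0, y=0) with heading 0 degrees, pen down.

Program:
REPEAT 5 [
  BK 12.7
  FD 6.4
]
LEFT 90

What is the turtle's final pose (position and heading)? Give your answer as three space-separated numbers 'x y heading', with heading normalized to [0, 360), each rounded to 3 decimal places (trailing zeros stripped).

Executing turtle program step by step:
Start: pos=(0,0), heading=0, pen down
REPEAT 5 [
  -- iteration 1/5 --
  BK 12.7: (0,0) -> (-12.7,0) [heading=0, draw]
  FD 6.4: (-12.7,0) -> (-6.3,0) [heading=0, draw]
  -- iteration 2/5 --
  BK 12.7: (-6.3,0) -> (-19,0) [heading=0, draw]
  FD 6.4: (-19,0) -> (-12.6,0) [heading=0, draw]
  -- iteration 3/5 --
  BK 12.7: (-12.6,0) -> (-25.3,0) [heading=0, draw]
  FD 6.4: (-25.3,0) -> (-18.9,0) [heading=0, draw]
  -- iteration 4/5 --
  BK 12.7: (-18.9,0) -> (-31.6,0) [heading=0, draw]
  FD 6.4: (-31.6,0) -> (-25.2,0) [heading=0, draw]
  -- iteration 5/5 --
  BK 12.7: (-25.2,0) -> (-37.9,0) [heading=0, draw]
  FD 6.4: (-37.9,0) -> (-31.5,0) [heading=0, draw]
]
LT 90: heading 0 -> 90
Final: pos=(-31.5,0), heading=90, 10 segment(s) drawn

Answer: -31.5 0 90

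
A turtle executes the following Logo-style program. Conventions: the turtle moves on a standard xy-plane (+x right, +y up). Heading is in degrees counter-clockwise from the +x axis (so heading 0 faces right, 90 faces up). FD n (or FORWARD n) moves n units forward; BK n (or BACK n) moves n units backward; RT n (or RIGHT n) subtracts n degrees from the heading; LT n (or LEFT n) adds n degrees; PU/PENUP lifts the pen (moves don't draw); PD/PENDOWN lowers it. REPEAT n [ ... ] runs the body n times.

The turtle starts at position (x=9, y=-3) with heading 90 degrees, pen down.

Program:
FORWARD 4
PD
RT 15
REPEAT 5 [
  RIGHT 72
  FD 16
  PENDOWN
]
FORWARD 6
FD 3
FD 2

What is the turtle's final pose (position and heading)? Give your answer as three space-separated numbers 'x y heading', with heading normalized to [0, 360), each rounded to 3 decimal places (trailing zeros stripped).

Executing turtle program step by step:
Start: pos=(9,-3), heading=90, pen down
FD 4: (9,-3) -> (9,1) [heading=90, draw]
PD: pen down
RT 15: heading 90 -> 75
REPEAT 5 [
  -- iteration 1/5 --
  RT 72: heading 75 -> 3
  FD 16: (9,1) -> (24.978,1.837) [heading=3, draw]
  PD: pen down
  -- iteration 2/5 --
  RT 72: heading 3 -> 291
  FD 16: (24.978,1.837) -> (30.712,-13.1) [heading=291, draw]
  PD: pen down
  -- iteration 3/5 --
  RT 72: heading 291 -> 219
  FD 16: (30.712,-13.1) -> (18.278,-23.169) [heading=219, draw]
  PD: pen down
  -- iteration 4/5 --
  RT 72: heading 219 -> 147
  FD 16: (18.278,-23.169) -> (4.859,-14.455) [heading=147, draw]
  PD: pen down
  -- iteration 5/5 --
  RT 72: heading 147 -> 75
  FD 16: (4.859,-14.455) -> (9,1) [heading=75, draw]
  PD: pen down
]
FD 6: (9,1) -> (10.553,6.796) [heading=75, draw]
FD 3: (10.553,6.796) -> (11.329,9.693) [heading=75, draw]
FD 2: (11.329,9.693) -> (11.847,11.625) [heading=75, draw]
Final: pos=(11.847,11.625), heading=75, 9 segment(s) drawn

Answer: 11.847 11.625 75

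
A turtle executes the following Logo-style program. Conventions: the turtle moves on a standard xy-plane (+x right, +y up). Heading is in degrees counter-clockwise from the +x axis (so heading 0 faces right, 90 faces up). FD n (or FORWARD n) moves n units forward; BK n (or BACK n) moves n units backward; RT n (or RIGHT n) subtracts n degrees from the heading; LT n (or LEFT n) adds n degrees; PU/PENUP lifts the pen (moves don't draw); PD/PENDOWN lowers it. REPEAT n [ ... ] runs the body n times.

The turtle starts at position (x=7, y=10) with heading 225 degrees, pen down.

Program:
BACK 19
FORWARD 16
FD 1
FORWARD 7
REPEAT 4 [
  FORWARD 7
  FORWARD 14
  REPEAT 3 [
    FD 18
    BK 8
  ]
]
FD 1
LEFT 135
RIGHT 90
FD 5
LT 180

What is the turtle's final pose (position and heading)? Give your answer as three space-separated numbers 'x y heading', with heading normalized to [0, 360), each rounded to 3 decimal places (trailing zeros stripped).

Executing turtle program step by step:
Start: pos=(7,10), heading=225, pen down
BK 19: (7,10) -> (20.435,23.435) [heading=225, draw]
FD 16: (20.435,23.435) -> (9.121,12.121) [heading=225, draw]
FD 1: (9.121,12.121) -> (8.414,11.414) [heading=225, draw]
FD 7: (8.414,11.414) -> (3.464,6.464) [heading=225, draw]
REPEAT 4 [
  -- iteration 1/4 --
  FD 7: (3.464,6.464) -> (-1.485,1.515) [heading=225, draw]
  FD 14: (-1.485,1.515) -> (-11.385,-8.385) [heading=225, draw]
  REPEAT 3 [
    -- iteration 1/3 --
    FD 18: (-11.385,-8.385) -> (-24.113,-21.113) [heading=225, draw]
    BK 8: (-24.113,-21.113) -> (-18.456,-15.456) [heading=225, draw]
    -- iteration 2/3 --
    FD 18: (-18.456,-15.456) -> (-31.184,-28.184) [heading=225, draw]
    BK 8: (-31.184,-28.184) -> (-25.527,-22.527) [heading=225, draw]
    -- iteration 3/3 --
    FD 18: (-25.527,-22.527) -> (-38.255,-35.255) [heading=225, draw]
    BK 8: (-38.255,-35.255) -> (-32.598,-29.598) [heading=225, draw]
  ]
  -- iteration 2/4 --
  FD 7: (-32.598,-29.598) -> (-37.548,-34.548) [heading=225, draw]
  FD 14: (-37.548,-34.548) -> (-47.447,-44.447) [heading=225, draw]
  REPEAT 3 [
    -- iteration 1/3 --
    FD 18: (-47.447,-44.447) -> (-60.175,-57.175) [heading=225, draw]
    BK 8: (-60.175,-57.175) -> (-54.518,-51.518) [heading=225, draw]
    -- iteration 2/3 --
    FD 18: (-54.518,-51.518) -> (-67.246,-64.246) [heading=225, draw]
    BK 8: (-67.246,-64.246) -> (-61.589,-58.589) [heading=225, draw]
    -- iteration 3/3 --
    FD 18: (-61.589,-58.589) -> (-74.317,-71.317) [heading=225, draw]
    BK 8: (-74.317,-71.317) -> (-68.66,-65.66) [heading=225, draw]
  ]
  -- iteration 3/4 --
  FD 7: (-68.66,-65.66) -> (-73.61,-70.61) [heading=225, draw]
  FD 14: (-73.61,-70.61) -> (-83.51,-80.51) [heading=225, draw]
  REPEAT 3 [
    -- iteration 1/3 --
    FD 18: (-83.51,-80.51) -> (-96.238,-93.238) [heading=225, draw]
    BK 8: (-96.238,-93.238) -> (-90.581,-87.581) [heading=225, draw]
    -- iteration 2/3 --
    FD 18: (-90.581,-87.581) -> (-103.309,-100.309) [heading=225, draw]
    BK 8: (-103.309,-100.309) -> (-97.652,-94.652) [heading=225, draw]
    -- iteration 3/3 --
    FD 18: (-97.652,-94.652) -> (-110.38,-107.38) [heading=225, draw]
    BK 8: (-110.38,-107.38) -> (-104.723,-101.723) [heading=225, draw]
  ]
  -- iteration 4/4 --
  FD 7: (-104.723,-101.723) -> (-109.673,-106.673) [heading=225, draw]
  FD 14: (-109.673,-106.673) -> (-119.572,-116.572) [heading=225, draw]
  REPEAT 3 [
    -- iteration 1/3 --
    FD 18: (-119.572,-116.572) -> (-132.3,-129.3) [heading=225, draw]
    BK 8: (-132.3,-129.3) -> (-126.643,-123.643) [heading=225, draw]
    -- iteration 2/3 --
    FD 18: (-126.643,-123.643) -> (-139.371,-136.371) [heading=225, draw]
    BK 8: (-139.371,-136.371) -> (-133.714,-130.714) [heading=225, draw]
    -- iteration 3/3 --
    FD 18: (-133.714,-130.714) -> (-146.442,-143.442) [heading=225, draw]
    BK 8: (-146.442,-143.442) -> (-140.785,-137.785) [heading=225, draw]
  ]
]
FD 1: (-140.785,-137.785) -> (-141.492,-138.492) [heading=225, draw]
LT 135: heading 225 -> 0
RT 90: heading 0 -> 270
FD 5: (-141.492,-138.492) -> (-141.492,-143.492) [heading=270, draw]
LT 180: heading 270 -> 90
Final: pos=(-141.492,-143.492), heading=90, 38 segment(s) drawn

Answer: -141.492 -143.492 90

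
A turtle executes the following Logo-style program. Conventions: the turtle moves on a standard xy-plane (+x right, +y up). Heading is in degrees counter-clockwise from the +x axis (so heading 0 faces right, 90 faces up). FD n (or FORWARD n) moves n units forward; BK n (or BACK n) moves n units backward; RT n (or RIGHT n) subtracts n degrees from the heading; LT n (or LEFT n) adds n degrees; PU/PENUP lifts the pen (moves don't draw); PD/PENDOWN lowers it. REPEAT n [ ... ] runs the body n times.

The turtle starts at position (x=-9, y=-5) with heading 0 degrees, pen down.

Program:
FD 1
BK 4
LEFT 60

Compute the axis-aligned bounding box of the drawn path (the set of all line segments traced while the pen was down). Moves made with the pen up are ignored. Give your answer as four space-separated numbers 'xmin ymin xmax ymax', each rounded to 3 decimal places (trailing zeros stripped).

Executing turtle program step by step:
Start: pos=(-9,-5), heading=0, pen down
FD 1: (-9,-5) -> (-8,-5) [heading=0, draw]
BK 4: (-8,-5) -> (-12,-5) [heading=0, draw]
LT 60: heading 0 -> 60
Final: pos=(-12,-5), heading=60, 2 segment(s) drawn

Segment endpoints: x in {-12, -9, -8}, y in {-5}
xmin=-12, ymin=-5, xmax=-8, ymax=-5

Answer: -12 -5 -8 -5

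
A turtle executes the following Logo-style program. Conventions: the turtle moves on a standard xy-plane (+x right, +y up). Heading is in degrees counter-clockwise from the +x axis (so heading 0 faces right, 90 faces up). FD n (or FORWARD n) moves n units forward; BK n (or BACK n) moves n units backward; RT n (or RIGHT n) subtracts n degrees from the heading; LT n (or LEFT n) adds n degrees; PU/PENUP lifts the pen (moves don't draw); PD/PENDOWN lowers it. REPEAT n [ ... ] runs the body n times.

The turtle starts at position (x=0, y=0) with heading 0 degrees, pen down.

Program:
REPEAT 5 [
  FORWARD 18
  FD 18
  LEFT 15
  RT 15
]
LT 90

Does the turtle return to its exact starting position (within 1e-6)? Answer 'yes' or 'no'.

Answer: no

Derivation:
Executing turtle program step by step:
Start: pos=(0,0), heading=0, pen down
REPEAT 5 [
  -- iteration 1/5 --
  FD 18: (0,0) -> (18,0) [heading=0, draw]
  FD 18: (18,0) -> (36,0) [heading=0, draw]
  LT 15: heading 0 -> 15
  RT 15: heading 15 -> 0
  -- iteration 2/5 --
  FD 18: (36,0) -> (54,0) [heading=0, draw]
  FD 18: (54,0) -> (72,0) [heading=0, draw]
  LT 15: heading 0 -> 15
  RT 15: heading 15 -> 0
  -- iteration 3/5 --
  FD 18: (72,0) -> (90,0) [heading=0, draw]
  FD 18: (90,0) -> (108,0) [heading=0, draw]
  LT 15: heading 0 -> 15
  RT 15: heading 15 -> 0
  -- iteration 4/5 --
  FD 18: (108,0) -> (126,0) [heading=0, draw]
  FD 18: (126,0) -> (144,0) [heading=0, draw]
  LT 15: heading 0 -> 15
  RT 15: heading 15 -> 0
  -- iteration 5/5 --
  FD 18: (144,0) -> (162,0) [heading=0, draw]
  FD 18: (162,0) -> (180,0) [heading=0, draw]
  LT 15: heading 0 -> 15
  RT 15: heading 15 -> 0
]
LT 90: heading 0 -> 90
Final: pos=(180,0), heading=90, 10 segment(s) drawn

Start position: (0, 0)
Final position: (180, 0)
Distance = 180; >= 1e-6 -> NOT closed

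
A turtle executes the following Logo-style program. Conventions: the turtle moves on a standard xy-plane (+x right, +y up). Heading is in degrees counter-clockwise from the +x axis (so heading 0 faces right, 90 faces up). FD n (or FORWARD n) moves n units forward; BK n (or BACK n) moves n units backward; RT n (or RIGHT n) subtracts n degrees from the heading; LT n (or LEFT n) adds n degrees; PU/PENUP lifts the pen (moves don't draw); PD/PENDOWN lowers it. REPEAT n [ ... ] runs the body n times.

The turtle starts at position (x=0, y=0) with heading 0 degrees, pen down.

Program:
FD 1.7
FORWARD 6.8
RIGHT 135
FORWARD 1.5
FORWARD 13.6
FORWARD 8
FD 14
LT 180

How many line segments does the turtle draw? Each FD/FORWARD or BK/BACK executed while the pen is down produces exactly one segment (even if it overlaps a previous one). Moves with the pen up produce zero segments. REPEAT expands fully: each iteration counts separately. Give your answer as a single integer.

Executing turtle program step by step:
Start: pos=(0,0), heading=0, pen down
FD 1.7: (0,0) -> (1.7,0) [heading=0, draw]
FD 6.8: (1.7,0) -> (8.5,0) [heading=0, draw]
RT 135: heading 0 -> 225
FD 1.5: (8.5,0) -> (7.439,-1.061) [heading=225, draw]
FD 13.6: (7.439,-1.061) -> (-2.177,-10.677) [heading=225, draw]
FD 8: (-2.177,-10.677) -> (-7.834,-16.334) [heading=225, draw]
FD 14: (-7.834,-16.334) -> (-17.734,-26.234) [heading=225, draw]
LT 180: heading 225 -> 45
Final: pos=(-17.734,-26.234), heading=45, 6 segment(s) drawn
Segments drawn: 6

Answer: 6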